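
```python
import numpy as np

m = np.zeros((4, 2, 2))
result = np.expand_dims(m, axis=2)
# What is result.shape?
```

(4, 2, 1, 2)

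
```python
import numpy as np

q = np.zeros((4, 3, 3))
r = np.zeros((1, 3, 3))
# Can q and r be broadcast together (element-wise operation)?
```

Yes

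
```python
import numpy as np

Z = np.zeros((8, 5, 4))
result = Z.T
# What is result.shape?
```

(4, 5, 8)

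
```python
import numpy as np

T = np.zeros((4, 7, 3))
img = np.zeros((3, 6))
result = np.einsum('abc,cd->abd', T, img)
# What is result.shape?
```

(4, 7, 6)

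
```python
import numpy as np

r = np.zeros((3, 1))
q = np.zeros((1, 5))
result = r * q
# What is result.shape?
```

(3, 5)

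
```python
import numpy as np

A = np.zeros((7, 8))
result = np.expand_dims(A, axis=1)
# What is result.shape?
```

(7, 1, 8)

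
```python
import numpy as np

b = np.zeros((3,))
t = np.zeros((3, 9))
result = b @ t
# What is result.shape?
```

(9,)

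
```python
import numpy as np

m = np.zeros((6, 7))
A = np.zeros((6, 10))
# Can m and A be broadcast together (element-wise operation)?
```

No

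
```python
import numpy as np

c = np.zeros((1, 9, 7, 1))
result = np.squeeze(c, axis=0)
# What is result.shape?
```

(9, 7, 1)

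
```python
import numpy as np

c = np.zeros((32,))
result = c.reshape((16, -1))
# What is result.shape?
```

(16, 2)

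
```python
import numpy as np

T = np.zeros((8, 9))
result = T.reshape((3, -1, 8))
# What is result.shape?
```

(3, 3, 8)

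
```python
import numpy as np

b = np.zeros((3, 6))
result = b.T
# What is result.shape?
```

(6, 3)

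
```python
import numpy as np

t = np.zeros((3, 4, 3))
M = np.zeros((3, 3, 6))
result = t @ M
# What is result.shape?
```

(3, 4, 6)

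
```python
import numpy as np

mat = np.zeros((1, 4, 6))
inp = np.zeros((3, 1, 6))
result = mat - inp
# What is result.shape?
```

(3, 4, 6)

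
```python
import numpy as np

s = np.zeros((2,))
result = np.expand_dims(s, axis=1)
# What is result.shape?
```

(2, 1)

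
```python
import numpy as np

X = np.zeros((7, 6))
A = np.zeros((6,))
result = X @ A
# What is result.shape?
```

(7,)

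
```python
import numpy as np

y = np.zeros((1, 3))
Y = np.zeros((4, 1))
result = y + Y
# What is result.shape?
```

(4, 3)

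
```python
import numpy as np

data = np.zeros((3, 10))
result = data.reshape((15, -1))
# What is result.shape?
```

(15, 2)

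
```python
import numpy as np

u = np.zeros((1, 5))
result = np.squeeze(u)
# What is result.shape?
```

(5,)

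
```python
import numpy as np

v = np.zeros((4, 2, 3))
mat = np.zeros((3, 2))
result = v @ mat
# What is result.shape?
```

(4, 2, 2)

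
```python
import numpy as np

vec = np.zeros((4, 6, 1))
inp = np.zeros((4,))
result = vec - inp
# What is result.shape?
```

(4, 6, 4)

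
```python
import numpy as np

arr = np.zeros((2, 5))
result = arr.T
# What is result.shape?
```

(5, 2)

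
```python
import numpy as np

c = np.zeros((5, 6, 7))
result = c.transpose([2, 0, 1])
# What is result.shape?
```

(7, 5, 6)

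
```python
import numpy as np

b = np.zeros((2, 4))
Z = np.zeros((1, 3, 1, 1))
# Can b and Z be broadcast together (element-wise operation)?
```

Yes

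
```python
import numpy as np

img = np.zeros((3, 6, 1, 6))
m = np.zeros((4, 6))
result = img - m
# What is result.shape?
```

(3, 6, 4, 6)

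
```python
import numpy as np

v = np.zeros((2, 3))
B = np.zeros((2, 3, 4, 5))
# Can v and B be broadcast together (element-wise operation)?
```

No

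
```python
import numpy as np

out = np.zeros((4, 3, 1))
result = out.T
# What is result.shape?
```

(1, 3, 4)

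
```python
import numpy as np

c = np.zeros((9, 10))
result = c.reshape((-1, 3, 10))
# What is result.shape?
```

(3, 3, 10)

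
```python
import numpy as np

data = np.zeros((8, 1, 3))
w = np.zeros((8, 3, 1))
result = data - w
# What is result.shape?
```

(8, 3, 3)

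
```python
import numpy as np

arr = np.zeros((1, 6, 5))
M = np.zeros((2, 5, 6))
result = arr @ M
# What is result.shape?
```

(2, 6, 6)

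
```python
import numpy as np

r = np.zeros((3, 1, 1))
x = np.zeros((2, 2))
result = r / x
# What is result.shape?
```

(3, 2, 2)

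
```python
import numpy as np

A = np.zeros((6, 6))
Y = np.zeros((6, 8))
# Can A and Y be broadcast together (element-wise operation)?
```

No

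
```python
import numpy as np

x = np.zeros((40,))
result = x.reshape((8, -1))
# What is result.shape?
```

(8, 5)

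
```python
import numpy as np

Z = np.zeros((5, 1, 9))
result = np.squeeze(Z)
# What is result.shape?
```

(5, 9)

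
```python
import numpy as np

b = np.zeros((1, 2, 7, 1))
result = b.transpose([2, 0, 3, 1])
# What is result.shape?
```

(7, 1, 1, 2)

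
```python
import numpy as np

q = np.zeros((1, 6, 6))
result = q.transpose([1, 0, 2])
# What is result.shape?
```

(6, 1, 6)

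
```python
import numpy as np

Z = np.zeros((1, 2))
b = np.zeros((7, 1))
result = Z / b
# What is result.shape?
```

(7, 2)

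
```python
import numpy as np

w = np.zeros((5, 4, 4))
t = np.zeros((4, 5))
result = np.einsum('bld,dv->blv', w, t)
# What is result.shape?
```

(5, 4, 5)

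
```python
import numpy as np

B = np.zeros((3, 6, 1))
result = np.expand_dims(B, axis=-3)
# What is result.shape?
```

(3, 1, 6, 1)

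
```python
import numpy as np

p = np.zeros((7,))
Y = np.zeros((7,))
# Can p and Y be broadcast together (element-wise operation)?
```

Yes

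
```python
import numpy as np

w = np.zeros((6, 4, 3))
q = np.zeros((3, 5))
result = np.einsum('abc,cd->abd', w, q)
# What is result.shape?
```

(6, 4, 5)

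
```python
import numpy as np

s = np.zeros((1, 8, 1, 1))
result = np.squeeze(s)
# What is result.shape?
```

(8,)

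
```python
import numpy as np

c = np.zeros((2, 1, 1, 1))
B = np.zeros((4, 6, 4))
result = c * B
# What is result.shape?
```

(2, 4, 6, 4)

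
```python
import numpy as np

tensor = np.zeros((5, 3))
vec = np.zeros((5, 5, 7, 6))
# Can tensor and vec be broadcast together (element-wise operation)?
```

No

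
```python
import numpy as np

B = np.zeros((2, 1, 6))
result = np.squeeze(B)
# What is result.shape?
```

(2, 6)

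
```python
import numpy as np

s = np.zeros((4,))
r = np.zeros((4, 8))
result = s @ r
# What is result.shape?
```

(8,)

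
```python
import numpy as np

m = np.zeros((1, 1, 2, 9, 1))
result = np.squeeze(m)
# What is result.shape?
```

(2, 9)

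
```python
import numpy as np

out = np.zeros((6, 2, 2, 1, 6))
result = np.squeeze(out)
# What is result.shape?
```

(6, 2, 2, 6)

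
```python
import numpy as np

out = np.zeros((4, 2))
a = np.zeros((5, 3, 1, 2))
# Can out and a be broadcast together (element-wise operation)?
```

Yes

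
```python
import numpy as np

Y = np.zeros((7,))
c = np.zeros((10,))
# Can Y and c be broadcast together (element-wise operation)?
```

No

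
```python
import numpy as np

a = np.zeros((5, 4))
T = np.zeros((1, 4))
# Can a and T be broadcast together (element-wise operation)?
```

Yes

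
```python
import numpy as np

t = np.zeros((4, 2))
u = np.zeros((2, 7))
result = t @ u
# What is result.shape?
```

(4, 7)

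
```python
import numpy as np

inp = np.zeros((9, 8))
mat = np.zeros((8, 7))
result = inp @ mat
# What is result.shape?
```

(9, 7)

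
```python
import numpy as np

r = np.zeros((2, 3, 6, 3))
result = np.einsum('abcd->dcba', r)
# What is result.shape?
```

(3, 6, 3, 2)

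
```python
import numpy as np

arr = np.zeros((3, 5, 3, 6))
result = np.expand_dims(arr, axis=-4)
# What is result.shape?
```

(3, 1, 5, 3, 6)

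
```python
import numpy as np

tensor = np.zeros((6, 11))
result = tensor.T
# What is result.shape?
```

(11, 6)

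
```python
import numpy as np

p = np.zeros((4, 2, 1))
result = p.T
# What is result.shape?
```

(1, 2, 4)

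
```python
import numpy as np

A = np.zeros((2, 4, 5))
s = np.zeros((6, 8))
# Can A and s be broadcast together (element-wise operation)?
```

No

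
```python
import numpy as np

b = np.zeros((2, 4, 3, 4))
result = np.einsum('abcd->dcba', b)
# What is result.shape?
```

(4, 3, 4, 2)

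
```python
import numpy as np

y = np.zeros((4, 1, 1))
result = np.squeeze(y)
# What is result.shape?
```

(4,)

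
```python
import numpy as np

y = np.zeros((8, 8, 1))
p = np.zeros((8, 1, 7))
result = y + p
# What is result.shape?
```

(8, 8, 7)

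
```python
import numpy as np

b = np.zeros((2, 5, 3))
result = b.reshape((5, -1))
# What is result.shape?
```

(5, 6)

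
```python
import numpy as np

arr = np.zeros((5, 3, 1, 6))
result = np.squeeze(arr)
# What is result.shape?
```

(5, 3, 6)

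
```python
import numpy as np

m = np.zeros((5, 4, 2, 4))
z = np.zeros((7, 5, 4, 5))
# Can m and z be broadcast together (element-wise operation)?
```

No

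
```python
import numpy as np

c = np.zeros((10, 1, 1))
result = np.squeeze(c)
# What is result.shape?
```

(10,)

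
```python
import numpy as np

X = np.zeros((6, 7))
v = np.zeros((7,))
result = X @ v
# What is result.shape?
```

(6,)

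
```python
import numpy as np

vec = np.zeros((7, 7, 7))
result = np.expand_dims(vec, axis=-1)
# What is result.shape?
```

(7, 7, 7, 1)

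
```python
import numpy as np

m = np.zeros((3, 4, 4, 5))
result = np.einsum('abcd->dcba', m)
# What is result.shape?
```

(5, 4, 4, 3)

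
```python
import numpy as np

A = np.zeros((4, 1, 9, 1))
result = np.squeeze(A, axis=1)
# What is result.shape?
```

(4, 9, 1)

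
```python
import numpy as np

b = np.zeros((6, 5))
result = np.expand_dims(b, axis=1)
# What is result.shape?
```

(6, 1, 5)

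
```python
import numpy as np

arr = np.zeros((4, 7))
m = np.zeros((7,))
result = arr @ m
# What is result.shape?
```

(4,)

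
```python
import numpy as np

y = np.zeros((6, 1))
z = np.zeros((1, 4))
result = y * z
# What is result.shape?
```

(6, 4)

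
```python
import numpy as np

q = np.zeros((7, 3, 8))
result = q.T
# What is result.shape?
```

(8, 3, 7)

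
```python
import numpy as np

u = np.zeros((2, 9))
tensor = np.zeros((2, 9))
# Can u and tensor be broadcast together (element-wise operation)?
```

Yes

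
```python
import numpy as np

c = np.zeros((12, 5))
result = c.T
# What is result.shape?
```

(5, 12)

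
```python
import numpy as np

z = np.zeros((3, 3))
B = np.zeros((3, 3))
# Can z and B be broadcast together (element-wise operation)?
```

Yes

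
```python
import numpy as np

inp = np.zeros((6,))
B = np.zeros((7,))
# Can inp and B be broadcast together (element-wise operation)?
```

No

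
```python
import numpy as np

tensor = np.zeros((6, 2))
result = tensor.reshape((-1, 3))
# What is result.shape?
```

(4, 3)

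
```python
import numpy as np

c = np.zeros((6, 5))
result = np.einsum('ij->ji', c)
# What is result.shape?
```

(5, 6)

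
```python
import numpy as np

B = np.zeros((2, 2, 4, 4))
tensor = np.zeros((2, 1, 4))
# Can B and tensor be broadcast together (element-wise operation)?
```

Yes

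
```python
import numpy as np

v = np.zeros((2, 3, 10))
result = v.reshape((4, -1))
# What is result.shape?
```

(4, 15)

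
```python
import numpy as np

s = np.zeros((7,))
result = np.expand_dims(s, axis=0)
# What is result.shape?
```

(1, 7)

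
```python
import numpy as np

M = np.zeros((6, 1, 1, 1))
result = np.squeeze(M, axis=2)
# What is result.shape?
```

(6, 1, 1)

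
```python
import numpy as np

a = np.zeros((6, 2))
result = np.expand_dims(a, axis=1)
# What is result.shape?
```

(6, 1, 2)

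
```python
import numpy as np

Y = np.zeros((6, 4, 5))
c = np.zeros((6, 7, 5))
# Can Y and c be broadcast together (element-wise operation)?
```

No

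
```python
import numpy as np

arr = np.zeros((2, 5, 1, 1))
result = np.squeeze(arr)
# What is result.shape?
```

(2, 5)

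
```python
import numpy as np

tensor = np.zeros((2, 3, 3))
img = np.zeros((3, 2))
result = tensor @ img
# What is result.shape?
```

(2, 3, 2)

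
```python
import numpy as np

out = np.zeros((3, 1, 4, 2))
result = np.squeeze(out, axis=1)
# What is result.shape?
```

(3, 4, 2)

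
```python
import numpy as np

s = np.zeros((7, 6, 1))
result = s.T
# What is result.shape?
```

(1, 6, 7)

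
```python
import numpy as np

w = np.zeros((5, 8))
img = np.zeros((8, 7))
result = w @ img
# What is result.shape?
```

(5, 7)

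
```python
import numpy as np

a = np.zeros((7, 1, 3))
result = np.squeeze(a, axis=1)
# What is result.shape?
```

(7, 3)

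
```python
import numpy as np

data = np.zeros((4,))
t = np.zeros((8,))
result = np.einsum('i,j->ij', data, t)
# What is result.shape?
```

(4, 8)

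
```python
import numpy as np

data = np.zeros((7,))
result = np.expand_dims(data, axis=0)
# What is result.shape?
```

(1, 7)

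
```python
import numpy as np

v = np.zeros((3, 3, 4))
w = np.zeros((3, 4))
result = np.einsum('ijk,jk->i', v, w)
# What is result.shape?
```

(3,)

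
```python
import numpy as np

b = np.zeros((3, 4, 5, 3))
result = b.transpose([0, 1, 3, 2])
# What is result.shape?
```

(3, 4, 3, 5)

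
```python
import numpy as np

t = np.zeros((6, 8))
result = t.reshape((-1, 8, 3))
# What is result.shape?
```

(2, 8, 3)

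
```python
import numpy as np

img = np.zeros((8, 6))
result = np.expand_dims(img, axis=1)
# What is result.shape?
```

(8, 1, 6)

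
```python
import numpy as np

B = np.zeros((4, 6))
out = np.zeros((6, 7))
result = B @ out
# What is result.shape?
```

(4, 7)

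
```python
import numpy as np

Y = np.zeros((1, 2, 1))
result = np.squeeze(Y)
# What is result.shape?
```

(2,)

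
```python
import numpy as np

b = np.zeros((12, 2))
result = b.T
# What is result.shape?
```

(2, 12)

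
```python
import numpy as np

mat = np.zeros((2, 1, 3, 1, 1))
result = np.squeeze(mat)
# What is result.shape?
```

(2, 3)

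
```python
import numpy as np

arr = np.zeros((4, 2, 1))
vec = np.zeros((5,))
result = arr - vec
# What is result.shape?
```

(4, 2, 5)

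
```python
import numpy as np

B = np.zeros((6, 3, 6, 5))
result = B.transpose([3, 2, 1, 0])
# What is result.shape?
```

(5, 6, 3, 6)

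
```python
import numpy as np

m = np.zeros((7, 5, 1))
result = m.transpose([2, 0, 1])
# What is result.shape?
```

(1, 7, 5)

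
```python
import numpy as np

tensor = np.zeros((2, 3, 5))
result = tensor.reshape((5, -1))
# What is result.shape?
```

(5, 6)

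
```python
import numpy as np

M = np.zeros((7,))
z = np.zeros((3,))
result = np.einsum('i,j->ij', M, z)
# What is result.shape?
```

(7, 3)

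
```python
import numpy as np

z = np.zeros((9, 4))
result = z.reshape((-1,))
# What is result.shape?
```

(36,)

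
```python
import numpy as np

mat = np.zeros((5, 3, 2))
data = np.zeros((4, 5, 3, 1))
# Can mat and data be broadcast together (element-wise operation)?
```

Yes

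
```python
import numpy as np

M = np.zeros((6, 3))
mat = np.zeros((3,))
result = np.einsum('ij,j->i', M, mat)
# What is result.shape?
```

(6,)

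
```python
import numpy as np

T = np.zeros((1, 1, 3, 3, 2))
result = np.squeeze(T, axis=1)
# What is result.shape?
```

(1, 3, 3, 2)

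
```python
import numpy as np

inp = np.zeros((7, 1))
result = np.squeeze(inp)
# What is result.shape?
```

(7,)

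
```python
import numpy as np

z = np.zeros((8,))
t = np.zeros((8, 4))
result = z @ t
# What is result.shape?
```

(4,)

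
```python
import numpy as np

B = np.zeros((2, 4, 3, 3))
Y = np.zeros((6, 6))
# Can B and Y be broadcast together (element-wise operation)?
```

No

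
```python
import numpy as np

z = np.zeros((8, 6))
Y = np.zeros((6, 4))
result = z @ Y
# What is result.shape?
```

(8, 4)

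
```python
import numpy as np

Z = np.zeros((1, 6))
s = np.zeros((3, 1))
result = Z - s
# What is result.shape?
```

(3, 6)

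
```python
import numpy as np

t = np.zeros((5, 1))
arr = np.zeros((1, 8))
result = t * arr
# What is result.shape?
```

(5, 8)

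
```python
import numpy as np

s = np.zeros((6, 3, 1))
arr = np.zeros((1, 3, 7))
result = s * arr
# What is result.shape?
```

(6, 3, 7)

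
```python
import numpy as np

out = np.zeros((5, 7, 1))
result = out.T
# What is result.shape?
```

(1, 7, 5)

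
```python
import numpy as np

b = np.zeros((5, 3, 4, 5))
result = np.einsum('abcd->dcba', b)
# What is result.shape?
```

(5, 4, 3, 5)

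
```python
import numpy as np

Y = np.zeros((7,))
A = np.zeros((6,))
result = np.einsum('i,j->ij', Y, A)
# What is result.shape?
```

(7, 6)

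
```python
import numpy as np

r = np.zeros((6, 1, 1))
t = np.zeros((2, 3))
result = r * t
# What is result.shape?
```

(6, 2, 3)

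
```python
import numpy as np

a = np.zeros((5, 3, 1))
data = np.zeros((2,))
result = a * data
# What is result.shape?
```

(5, 3, 2)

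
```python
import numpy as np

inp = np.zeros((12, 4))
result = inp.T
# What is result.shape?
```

(4, 12)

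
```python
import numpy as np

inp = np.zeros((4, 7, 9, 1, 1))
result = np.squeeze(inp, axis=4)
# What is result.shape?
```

(4, 7, 9, 1)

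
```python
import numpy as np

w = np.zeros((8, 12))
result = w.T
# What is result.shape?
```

(12, 8)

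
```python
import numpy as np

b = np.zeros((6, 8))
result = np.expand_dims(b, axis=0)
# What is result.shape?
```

(1, 6, 8)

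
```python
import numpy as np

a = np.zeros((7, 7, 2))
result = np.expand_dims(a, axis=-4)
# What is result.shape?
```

(1, 7, 7, 2)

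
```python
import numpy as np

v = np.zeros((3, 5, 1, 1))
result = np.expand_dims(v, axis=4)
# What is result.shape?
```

(3, 5, 1, 1, 1)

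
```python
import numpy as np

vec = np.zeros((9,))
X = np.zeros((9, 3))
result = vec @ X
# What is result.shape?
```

(3,)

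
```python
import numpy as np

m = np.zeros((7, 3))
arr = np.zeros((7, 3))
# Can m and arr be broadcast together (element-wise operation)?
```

Yes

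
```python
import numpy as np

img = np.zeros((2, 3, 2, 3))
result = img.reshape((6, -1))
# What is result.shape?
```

(6, 6)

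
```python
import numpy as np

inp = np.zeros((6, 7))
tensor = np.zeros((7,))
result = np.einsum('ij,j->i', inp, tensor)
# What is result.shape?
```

(6,)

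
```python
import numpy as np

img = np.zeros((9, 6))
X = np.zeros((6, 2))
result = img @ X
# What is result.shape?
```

(9, 2)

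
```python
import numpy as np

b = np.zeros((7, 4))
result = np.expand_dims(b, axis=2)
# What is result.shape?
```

(7, 4, 1)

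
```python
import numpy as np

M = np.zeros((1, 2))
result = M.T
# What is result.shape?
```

(2, 1)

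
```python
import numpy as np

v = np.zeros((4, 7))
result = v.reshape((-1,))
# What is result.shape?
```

(28,)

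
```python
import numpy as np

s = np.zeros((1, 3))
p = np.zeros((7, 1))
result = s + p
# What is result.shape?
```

(7, 3)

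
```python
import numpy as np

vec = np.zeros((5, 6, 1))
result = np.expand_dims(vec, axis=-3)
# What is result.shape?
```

(5, 1, 6, 1)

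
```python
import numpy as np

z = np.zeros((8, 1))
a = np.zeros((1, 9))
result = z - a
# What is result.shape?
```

(8, 9)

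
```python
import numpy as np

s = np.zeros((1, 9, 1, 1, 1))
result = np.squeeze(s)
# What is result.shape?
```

(9,)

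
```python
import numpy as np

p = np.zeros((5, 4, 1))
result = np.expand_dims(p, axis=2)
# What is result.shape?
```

(5, 4, 1, 1)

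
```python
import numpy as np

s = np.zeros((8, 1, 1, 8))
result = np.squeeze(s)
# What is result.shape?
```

(8, 8)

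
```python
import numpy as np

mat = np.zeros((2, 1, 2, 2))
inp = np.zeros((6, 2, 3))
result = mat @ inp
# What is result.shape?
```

(2, 6, 2, 3)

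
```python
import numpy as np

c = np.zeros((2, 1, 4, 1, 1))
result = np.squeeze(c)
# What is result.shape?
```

(2, 4)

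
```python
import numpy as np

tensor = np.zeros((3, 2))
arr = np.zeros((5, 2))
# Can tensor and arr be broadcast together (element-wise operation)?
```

No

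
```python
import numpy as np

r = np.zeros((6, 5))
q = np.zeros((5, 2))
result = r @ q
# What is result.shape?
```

(6, 2)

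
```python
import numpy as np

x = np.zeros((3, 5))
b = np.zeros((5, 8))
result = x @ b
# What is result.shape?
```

(3, 8)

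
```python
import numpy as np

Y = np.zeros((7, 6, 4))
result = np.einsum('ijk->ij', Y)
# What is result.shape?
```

(7, 6)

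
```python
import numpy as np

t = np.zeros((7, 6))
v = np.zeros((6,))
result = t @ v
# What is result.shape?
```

(7,)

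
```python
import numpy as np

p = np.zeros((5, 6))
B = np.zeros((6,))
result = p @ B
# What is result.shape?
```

(5,)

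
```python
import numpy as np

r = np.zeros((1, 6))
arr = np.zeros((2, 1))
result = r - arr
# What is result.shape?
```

(2, 6)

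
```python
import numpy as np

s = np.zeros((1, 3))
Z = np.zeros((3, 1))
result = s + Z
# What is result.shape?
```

(3, 3)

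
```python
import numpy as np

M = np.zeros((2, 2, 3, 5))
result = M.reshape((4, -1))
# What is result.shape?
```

(4, 15)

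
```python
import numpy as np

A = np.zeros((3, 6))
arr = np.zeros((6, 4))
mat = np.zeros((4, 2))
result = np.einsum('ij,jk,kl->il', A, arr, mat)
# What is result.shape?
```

(3, 2)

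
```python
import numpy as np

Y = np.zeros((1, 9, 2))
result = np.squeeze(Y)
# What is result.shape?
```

(9, 2)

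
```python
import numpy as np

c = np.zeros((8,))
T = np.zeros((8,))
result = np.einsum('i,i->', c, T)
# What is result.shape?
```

()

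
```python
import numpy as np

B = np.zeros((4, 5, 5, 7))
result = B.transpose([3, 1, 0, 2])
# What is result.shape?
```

(7, 5, 4, 5)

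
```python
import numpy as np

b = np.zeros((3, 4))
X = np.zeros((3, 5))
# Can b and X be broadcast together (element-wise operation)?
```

No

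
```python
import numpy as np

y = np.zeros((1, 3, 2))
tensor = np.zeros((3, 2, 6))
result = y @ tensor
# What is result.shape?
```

(3, 3, 6)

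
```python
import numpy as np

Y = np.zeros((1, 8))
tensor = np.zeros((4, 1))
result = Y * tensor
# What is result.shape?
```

(4, 8)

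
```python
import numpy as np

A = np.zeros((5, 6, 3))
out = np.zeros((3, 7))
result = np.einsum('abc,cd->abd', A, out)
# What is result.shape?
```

(5, 6, 7)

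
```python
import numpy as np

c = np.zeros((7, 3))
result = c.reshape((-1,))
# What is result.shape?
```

(21,)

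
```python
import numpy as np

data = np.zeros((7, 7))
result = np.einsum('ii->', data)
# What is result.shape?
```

()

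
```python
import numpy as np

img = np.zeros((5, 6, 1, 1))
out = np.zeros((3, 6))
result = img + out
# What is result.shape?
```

(5, 6, 3, 6)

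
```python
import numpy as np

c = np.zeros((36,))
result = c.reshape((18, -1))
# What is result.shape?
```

(18, 2)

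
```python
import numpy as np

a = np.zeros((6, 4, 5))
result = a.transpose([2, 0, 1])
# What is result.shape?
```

(5, 6, 4)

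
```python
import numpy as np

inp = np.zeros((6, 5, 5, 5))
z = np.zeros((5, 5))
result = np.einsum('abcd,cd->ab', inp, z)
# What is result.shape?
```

(6, 5)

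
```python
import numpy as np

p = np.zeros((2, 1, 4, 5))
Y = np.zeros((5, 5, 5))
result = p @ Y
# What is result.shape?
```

(2, 5, 4, 5)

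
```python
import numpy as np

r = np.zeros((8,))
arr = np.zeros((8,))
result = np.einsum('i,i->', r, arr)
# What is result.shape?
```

()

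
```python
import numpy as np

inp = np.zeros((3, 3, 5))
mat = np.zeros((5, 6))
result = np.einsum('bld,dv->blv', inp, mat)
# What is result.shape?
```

(3, 3, 6)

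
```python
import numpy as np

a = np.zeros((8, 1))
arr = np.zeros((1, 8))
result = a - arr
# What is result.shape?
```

(8, 8)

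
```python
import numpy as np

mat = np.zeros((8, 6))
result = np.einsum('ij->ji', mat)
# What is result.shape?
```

(6, 8)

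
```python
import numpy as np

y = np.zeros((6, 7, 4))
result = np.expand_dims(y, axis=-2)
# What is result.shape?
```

(6, 7, 1, 4)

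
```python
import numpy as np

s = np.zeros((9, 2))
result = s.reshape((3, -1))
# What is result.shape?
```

(3, 6)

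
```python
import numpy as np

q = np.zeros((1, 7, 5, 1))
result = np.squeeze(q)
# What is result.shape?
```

(7, 5)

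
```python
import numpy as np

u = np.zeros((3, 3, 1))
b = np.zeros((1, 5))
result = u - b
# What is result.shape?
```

(3, 3, 5)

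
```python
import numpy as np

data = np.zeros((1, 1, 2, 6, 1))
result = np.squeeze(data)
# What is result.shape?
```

(2, 6)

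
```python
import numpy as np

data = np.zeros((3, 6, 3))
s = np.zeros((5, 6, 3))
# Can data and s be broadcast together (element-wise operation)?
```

No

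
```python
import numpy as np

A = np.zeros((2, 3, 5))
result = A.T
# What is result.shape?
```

(5, 3, 2)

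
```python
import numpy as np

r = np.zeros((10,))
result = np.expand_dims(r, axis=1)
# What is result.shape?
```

(10, 1)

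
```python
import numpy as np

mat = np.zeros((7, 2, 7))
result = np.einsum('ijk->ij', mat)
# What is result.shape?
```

(7, 2)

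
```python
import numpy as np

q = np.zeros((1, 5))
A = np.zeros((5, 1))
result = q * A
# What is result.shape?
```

(5, 5)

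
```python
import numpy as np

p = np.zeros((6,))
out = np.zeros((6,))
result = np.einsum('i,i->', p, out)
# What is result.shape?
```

()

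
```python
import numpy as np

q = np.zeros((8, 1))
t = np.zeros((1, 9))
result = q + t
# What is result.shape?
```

(8, 9)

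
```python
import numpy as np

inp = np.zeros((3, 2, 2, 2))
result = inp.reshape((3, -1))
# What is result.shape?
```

(3, 8)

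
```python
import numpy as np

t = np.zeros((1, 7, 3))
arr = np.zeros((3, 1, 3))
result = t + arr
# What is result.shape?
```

(3, 7, 3)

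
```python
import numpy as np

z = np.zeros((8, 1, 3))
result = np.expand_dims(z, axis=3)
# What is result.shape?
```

(8, 1, 3, 1)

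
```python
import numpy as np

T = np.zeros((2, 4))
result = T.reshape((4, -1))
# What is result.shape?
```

(4, 2)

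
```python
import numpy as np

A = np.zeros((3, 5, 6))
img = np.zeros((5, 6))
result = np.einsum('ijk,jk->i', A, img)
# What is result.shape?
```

(3,)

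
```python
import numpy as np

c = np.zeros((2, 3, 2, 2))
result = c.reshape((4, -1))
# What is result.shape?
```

(4, 6)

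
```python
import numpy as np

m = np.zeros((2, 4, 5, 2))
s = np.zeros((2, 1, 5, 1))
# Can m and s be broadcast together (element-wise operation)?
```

Yes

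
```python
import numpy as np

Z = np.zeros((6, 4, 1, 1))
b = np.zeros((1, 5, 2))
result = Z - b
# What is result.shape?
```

(6, 4, 5, 2)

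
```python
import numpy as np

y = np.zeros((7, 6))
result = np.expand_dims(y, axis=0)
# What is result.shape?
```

(1, 7, 6)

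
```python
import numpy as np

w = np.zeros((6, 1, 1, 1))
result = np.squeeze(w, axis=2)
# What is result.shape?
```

(6, 1, 1)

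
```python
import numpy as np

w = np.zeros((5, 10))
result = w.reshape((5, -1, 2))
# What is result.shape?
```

(5, 5, 2)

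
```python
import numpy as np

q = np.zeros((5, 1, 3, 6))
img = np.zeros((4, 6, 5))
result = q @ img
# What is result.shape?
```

(5, 4, 3, 5)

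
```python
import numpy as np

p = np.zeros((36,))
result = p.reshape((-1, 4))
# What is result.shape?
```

(9, 4)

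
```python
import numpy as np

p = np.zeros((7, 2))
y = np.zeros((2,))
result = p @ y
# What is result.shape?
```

(7,)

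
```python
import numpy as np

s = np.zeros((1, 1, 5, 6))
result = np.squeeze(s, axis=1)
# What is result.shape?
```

(1, 5, 6)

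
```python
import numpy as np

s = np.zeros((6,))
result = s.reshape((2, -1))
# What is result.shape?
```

(2, 3)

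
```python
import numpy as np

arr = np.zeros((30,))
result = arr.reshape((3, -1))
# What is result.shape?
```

(3, 10)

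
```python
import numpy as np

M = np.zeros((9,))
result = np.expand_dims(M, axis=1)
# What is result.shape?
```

(9, 1)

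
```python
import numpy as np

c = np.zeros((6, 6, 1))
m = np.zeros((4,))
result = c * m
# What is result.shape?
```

(6, 6, 4)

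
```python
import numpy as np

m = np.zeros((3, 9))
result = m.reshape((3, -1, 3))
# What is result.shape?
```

(3, 3, 3)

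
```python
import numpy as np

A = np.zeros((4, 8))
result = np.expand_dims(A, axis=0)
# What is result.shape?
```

(1, 4, 8)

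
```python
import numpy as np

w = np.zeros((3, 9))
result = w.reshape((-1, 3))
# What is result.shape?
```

(9, 3)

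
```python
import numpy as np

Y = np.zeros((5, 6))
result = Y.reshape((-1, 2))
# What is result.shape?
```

(15, 2)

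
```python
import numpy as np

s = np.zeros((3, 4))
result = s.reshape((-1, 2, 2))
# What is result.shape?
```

(3, 2, 2)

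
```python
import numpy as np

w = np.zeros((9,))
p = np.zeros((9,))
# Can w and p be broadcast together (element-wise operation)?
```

Yes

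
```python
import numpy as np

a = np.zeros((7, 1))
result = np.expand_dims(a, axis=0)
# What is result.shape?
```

(1, 7, 1)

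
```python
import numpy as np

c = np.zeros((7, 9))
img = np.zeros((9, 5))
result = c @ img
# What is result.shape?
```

(7, 5)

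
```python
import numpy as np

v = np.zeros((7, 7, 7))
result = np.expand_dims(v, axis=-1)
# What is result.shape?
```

(7, 7, 7, 1)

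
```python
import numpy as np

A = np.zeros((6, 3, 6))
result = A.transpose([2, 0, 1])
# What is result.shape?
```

(6, 6, 3)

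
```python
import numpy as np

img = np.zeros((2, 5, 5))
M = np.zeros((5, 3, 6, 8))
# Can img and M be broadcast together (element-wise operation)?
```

No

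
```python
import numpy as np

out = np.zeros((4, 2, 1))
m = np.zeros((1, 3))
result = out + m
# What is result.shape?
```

(4, 2, 3)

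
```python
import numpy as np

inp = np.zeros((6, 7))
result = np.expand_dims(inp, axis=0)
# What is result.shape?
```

(1, 6, 7)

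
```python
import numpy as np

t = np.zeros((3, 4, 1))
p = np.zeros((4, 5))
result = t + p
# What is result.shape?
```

(3, 4, 5)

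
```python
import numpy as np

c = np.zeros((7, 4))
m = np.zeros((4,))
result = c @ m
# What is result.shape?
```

(7,)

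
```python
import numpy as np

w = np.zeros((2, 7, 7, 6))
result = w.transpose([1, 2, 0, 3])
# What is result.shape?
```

(7, 7, 2, 6)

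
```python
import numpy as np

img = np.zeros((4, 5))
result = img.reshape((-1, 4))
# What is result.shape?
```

(5, 4)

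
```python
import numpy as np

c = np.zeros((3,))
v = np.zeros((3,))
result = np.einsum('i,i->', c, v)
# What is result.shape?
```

()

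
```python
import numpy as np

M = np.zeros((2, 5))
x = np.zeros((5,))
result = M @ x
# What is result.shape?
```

(2,)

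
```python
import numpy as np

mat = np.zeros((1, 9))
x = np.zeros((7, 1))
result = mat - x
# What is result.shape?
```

(7, 9)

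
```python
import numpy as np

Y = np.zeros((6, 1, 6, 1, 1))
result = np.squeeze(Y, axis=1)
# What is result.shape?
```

(6, 6, 1, 1)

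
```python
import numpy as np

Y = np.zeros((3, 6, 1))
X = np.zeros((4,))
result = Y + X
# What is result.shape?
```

(3, 6, 4)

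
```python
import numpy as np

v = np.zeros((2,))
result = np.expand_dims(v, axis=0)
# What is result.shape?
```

(1, 2)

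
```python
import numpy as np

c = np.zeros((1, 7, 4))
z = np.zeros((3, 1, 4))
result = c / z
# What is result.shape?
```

(3, 7, 4)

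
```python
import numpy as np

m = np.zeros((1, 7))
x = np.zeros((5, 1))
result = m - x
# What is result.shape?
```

(5, 7)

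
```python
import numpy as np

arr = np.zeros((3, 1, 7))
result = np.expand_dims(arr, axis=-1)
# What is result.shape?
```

(3, 1, 7, 1)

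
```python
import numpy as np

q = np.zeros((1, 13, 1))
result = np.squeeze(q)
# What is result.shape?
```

(13,)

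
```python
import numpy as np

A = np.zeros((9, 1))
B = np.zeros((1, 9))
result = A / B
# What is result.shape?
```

(9, 9)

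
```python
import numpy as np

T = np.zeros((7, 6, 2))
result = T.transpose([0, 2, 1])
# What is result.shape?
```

(7, 2, 6)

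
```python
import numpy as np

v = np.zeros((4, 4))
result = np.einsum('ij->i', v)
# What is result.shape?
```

(4,)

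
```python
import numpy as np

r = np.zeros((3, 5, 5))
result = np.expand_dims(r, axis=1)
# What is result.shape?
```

(3, 1, 5, 5)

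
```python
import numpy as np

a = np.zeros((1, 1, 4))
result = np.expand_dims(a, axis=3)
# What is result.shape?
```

(1, 1, 4, 1)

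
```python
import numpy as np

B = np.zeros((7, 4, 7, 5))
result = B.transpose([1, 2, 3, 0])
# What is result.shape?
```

(4, 7, 5, 7)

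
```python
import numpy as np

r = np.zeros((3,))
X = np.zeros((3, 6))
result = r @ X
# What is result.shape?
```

(6,)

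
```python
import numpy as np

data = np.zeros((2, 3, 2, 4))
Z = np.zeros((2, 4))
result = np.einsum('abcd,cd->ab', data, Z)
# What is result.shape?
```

(2, 3)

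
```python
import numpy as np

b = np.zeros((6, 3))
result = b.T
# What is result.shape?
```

(3, 6)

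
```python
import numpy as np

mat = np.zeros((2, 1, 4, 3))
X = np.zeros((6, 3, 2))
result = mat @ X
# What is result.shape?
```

(2, 6, 4, 2)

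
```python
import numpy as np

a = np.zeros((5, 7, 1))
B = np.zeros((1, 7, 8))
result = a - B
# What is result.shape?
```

(5, 7, 8)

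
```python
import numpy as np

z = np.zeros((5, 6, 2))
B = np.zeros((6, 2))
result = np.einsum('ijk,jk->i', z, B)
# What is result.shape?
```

(5,)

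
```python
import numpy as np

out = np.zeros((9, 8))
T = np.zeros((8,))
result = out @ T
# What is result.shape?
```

(9,)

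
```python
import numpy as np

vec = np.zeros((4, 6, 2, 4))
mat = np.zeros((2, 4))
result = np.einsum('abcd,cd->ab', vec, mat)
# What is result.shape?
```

(4, 6)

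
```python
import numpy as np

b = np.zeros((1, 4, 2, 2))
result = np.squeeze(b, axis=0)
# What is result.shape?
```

(4, 2, 2)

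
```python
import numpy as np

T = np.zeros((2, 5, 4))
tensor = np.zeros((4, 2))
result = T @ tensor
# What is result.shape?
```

(2, 5, 2)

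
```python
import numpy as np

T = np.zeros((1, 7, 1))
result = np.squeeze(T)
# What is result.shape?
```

(7,)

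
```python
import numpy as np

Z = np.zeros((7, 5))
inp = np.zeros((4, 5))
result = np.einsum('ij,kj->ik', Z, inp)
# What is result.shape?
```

(7, 4)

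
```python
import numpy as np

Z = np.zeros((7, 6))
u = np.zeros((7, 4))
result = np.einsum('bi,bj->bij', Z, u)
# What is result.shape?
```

(7, 6, 4)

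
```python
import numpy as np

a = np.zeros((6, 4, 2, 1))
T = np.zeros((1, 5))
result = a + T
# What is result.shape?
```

(6, 4, 2, 5)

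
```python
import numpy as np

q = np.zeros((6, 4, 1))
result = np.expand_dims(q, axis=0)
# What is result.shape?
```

(1, 6, 4, 1)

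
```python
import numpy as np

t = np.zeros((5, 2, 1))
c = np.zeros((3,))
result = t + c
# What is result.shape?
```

(5, 2, 3)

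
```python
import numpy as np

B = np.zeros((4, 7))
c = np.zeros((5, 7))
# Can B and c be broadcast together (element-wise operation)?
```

No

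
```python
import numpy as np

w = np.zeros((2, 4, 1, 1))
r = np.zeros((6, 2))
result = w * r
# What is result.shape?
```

(2, 4, 6, 2)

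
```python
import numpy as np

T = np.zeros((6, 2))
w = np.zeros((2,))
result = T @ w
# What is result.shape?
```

(6,)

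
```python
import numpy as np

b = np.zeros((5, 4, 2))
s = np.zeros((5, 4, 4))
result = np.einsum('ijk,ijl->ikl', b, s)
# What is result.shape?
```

(5, 2, 4)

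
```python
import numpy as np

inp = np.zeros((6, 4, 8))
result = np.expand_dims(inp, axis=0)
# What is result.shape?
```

(1, 6, 4, 8)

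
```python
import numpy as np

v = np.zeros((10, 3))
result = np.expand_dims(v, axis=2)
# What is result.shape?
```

(10, 3, 1)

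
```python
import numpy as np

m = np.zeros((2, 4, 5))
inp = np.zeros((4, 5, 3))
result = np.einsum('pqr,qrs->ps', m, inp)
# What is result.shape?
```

(2, 3)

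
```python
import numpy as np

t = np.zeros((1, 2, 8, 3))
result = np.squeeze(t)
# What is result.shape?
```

(2, 8, 3)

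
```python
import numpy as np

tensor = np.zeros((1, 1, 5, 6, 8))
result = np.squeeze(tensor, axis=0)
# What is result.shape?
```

(1, 5, 6, 8)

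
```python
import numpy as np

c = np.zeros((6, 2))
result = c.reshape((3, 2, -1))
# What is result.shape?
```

(3, 2, 2)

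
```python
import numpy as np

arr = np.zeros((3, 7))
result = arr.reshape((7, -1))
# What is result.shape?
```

(7, 3)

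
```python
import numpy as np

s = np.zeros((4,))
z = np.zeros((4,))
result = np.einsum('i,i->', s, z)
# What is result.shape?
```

()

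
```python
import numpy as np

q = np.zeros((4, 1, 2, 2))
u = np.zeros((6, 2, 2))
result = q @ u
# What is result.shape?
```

(4, 6, 2, 2)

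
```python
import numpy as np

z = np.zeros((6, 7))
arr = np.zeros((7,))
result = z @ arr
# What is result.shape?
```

(6,)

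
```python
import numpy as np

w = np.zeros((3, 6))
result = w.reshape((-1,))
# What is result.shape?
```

(18,)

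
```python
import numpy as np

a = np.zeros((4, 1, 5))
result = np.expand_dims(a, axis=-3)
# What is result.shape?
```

(4, 1, 1, 5)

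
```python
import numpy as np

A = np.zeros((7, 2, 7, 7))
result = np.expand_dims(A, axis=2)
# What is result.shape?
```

(7, 2, 1, 7, 7)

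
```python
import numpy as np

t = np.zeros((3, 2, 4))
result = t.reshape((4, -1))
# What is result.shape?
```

(4, 6)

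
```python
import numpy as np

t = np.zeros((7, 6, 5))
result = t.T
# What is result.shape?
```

(5, 6, 7)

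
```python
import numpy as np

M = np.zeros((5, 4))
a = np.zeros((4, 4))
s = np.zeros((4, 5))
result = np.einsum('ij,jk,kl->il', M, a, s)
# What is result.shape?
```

(5, 5)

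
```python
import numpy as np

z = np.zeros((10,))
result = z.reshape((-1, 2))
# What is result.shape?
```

(5, 2)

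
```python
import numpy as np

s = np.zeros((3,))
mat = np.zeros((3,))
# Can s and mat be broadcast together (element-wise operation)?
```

Yes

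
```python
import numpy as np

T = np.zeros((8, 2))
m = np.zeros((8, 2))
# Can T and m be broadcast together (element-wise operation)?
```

Yes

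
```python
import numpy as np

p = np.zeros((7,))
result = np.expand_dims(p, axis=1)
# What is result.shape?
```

(7, 1)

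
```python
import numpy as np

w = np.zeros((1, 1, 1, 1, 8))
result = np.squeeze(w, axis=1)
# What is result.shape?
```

(1, 1, 1, 8)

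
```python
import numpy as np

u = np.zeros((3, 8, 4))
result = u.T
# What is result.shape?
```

(4, 8, 3)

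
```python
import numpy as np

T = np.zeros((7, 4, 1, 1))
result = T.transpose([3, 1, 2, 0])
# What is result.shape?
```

(1, 4, 1, 7)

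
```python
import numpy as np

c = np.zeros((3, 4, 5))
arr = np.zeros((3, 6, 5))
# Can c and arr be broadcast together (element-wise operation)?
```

No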